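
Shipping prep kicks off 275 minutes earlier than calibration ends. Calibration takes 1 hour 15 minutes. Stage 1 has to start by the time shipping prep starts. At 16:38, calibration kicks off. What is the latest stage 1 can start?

13:18

Calibration ends at 16:38 + 75 min = 17:53.
Shipping prep starts at 17:53 − 275 min = 13:18.
Stage 1 is bounded by shipping prep, so the latest it can start is 13:18.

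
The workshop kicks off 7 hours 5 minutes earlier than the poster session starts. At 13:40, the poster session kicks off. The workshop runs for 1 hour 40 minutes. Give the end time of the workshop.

The workshop starts at 13:40 − 425 min = 06:35.
The workshop ends at 06:35 + 100 min = 08:15.

08:15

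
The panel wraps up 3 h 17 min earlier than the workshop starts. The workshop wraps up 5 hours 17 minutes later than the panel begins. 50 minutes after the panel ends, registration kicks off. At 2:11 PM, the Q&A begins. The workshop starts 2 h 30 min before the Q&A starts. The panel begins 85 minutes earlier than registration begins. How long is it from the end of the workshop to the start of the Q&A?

1 h 5 min

The workshop starts at 2:11 PM − 150 min = 11:41 AM.
The panel ends at 11:41 AM − 197 min = 8:24 AM.
Registration starts at 8:24 AM + 50 min = 9:14 AM.
The panel starts at 9:14 AM − 85 min = 7:49 AM.
The workshop ends at 7:49 AM + 317 min = 1:06 PM.
From 1:06 PM to 2:11 PM is 1 h 5 min.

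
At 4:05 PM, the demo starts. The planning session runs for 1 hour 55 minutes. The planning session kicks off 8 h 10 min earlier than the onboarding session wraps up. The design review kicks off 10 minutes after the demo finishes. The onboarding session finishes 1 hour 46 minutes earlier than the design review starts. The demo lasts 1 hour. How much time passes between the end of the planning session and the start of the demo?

The demo ends at 4:05 PM + 60 min = 5:05 PM.
The design review starts at 5:05 PM + 10 min = 5:15 PM.
The onboarding session ends at 5:15 PM − 106 min = 3:29 PM.
The planning session starts at 3:29 PM − 490 min = 7:19 AM.
The planning session ends at 7:19 AM + 115 min = 9:14 AM.
From 9:14 AM to 4:05 PM is 6 hours 51 minutes.

6 hours 51 minutes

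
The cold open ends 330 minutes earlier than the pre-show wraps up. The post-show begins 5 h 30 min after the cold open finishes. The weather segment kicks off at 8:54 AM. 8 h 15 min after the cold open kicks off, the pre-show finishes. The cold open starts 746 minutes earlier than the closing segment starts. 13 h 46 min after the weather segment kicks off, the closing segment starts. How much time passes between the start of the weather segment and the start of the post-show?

The closing segment starts at 8:54 AM + 826 min = 10:40 PM.
The cold open starts at 10:40 PM − 746 min = 10:14 AM.
The pre-show ends at 10:14 AM + 495 min = 6:29 PM.
The cold open ends at 6:29 PM − 330 min = 12:59 PM.
The post-show starts at 12:59 PM + 330 min = 6:29 PM.
From 8:54 AM to 6:29 PM is 9 h 35 min.

9 h 35 min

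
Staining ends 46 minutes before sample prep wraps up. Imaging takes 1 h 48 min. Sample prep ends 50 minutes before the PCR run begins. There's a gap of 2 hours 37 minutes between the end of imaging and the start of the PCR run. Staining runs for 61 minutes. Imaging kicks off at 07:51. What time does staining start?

Imaging ends at 07:51 + 108 min = 09:39.
The PCR run starts at 09:39 + 157 min = 12:16.
Sample prep ends at 12:16 − 50 min = 11:26.
Staining ends at 11:26 − 46 min = 10:40.
Staining starts at 10:40 − 61 min = 09:39.

09:39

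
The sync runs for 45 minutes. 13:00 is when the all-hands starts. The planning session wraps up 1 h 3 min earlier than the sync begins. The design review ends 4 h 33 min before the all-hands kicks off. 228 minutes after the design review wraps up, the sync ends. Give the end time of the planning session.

The design review ends at 13:00 − 273 min = 08:27.
The sync ends at 08:27 + 228 min = 12:15.
The sync starts at 12:15 − 45 min = 11:30.
The planning session ends at 11:30 − 63 min = 10:27.

10:27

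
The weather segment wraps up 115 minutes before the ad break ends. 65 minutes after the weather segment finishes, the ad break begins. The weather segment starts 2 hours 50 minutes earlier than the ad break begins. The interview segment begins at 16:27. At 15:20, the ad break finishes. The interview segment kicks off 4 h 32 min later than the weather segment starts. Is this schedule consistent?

No

The weather segment ends at 15:20 − 115 min = 13:25.
The ad break starts at 13:25 + 65 min = 14:30.
The weather segment starts at 14:30 − 170 min = 11:40.
The interview segment starts at 11:40 + 272 min = 16:12.
But the interview segment is also said to start at 16:27 — a 15-minute conflict.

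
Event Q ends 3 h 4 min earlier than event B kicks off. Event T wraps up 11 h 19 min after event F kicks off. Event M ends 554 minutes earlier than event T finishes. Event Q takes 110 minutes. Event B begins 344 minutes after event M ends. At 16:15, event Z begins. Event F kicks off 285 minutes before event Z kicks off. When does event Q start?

14:25

Event F starts at 16:15 − 285 min = 11:30.
Event T ends at 11:30 + 679 min = 22:49.
Event M ends at 22:49 − 554 min = 13:35.
Event B starts at 13:35 + 344 min = 19:19.
Event Q ends at 19:19 − 184 min = 16:15.
Event Q starts at 16:15 − 110 min = 14:25.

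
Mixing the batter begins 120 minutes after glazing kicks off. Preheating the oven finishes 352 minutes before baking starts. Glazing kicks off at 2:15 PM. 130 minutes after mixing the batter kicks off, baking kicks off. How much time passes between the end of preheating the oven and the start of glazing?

Mixing the batter starts at 2:15 PM + 120 min = 4:15 PM.
Baking starts at 4:15 PM + 130 min = 6:25 PM.
Preheating the oven ends at 6:25 PM − 352 min = 12:33 PM.
From 12:33 PM to 2:15 PM is 1 h 42 min.

1 h 42 min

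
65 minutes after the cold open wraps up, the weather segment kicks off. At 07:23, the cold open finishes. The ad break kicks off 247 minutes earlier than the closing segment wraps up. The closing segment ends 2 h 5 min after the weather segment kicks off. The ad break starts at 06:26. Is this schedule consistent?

Yes

The weather segment starts at 07:23 + 65 min = 08:28.
The closing segment ends at 08:28 + 125 min = 10:33.
The ad break starts at 10:33 − 247 min = 06:26.
That matches the stated 06:26, so the schedule is consistent.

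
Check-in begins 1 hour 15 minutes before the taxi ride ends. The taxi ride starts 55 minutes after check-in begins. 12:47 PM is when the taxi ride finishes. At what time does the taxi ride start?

12:27 PM

Check-in starts at 12:47 PM − 75 min = 11:32 AM.
The taxi ride starts at 11:32 AM + 55 min = 12:27 PM.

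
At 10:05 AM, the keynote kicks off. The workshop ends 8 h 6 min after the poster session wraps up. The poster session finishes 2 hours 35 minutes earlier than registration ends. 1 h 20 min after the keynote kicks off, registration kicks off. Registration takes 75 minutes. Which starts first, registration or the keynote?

Registration starts at 10:05 AM + 80 min = 11:25 AM.
Registration starts at 11:25 AM and the keynote starts at 10:05 AM, so the keynote is first.

the keynote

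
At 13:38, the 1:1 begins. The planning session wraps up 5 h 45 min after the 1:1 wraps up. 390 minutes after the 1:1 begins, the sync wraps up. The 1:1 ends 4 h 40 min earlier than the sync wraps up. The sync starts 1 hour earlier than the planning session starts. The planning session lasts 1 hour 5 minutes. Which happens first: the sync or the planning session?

The sync ends at 13:38 + 390 min = 20:08.
The 1:1 ends at 20:08 − 280 min = 15:28.
The planning session ends at 15:28 + 345 min = 21:13.
The planning session starts at 21:13 − 65 min = 20:08.
The sync starts at 20:08 − 60 min = 19:08.
The sync starts at 19:08 and the planning session starts at 20:08, so the sync is first.

the sync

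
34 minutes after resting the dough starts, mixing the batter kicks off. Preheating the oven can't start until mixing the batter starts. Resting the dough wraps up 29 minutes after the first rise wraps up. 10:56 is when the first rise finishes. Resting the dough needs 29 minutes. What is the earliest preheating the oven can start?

11:30

Resting the dough ends at 10:56 + 29 min = 11:25.
Resting the dough starts at 11:25 − 29 min = 10:56.
Mixing the batter starts at 10:56 + 34 min = 11:30.
Preheating the oven is bounded by mixing the batter, so the earliest it can start is 11:30.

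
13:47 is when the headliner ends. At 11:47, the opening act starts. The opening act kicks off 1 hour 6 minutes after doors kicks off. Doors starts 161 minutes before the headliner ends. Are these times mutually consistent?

No

Doors starts at 13:47 − 161 min = 11:06.
The opening act starts at 11:06 + 66 min = 12:12.
But the opening act is also said to start at 11:47 — a 25-minute conflict.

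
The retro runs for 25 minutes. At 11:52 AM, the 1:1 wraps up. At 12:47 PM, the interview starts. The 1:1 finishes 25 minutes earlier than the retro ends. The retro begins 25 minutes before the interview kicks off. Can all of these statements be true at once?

No

The retro starts at 12:47 PM − 25 min = 12:22 PM.
The retro ends at 12:22 PM + 25 min = 12:47 PM.
The 1:1 ends at 12:47 PM − 25 min = 12:22 PM.
But the 1:1 is also said to end at 11:52 AM — a 30-minute conflict.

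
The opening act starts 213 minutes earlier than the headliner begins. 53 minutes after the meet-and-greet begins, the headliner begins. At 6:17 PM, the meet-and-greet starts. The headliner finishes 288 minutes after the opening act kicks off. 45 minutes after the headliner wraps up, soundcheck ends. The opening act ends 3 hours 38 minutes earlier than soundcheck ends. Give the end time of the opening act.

The headliner starts at 6:17 PM + 53 min = 7:10 PM.
The opening act starts at 7:10 PM − 213 min = 3:37 PM.
The headliner ends at 3:37 PM + 288 min = 8:25 PM.
Soundcheck ends at 8:25 PM + 45 min = 9:10 PM.
The opening act ends at 9:10 PM − 218 min = 5:32 PM.

5:32 PM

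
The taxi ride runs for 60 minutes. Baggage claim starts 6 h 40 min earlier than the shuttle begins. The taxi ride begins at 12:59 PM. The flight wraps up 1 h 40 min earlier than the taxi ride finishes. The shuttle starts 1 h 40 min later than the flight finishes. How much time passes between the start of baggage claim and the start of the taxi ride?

The taxi ride ends at 12:59 PM + 60 min = 1:59 PM.
The flight ends at 1:59 PM − 100 min = 12:19 PM.
The shuttle starts at 12:19 PM + 100 min = 1:59 PM.
Baggage claim starts at 1:59 PM − 400 min = 7:19 AM.
From 7:19 AM to 12:59 PM is 340 minutes.

340 minutes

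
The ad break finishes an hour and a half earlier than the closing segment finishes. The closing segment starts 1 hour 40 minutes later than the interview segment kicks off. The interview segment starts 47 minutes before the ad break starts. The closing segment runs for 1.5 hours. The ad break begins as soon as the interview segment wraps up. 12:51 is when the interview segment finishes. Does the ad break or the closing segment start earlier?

the ad break

The ad break starts at 12:51.
The interview segment starts at 12:51 − 47 min = 12:04.
The closing segment starts at 12:04 + 100 min = 13:44.
The ad break starts at 12:51 and the closing segment starts at 13:44, so the ad break is first.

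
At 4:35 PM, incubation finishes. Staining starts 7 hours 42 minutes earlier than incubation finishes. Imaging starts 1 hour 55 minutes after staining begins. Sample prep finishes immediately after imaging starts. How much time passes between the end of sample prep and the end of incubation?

5 h 47 min

Staining starts at 4:35 PM − 462 min = 8:53 AM.
Imaging starts at 8:53 AM + 115 min = 10:48 AM.
So sample prep ends at 10:48 AM.
From 10:48 AM to 4:35 PM is 5 h 47 min.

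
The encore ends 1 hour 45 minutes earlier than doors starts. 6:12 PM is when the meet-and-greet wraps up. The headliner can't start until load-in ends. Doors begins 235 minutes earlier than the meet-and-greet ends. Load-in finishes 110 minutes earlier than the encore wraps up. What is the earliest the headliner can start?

Doors starts at 6:12 PM − 235 min = 2:17 PM.
The encore ends at 2:17 PM − 105 min = 12:32 PM.
Load-in ends at 12:32 PM − 110 min = 10:42 AM.
The headliner is bounded by load-in, so the earliest it can start is 10:42 AM.

10:42 AM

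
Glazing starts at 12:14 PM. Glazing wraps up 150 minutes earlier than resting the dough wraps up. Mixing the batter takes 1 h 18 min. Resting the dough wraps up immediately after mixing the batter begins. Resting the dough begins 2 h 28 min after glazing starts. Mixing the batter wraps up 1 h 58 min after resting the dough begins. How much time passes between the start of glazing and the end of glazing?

Resting the dough starts at 12:14 PM + 148 min = 2:42 PM.
Mixing the batter ends at 2:42 PM + 118 min = 4:40 PM.
Mixing the batter starts at 4:40 PM − 78 min = 3:22 PM.
So resting the dough ends at 3:22 PM.
Glazing ends at 3:22 PM − 150 min = 12:52 PM.
From 12:14 PM to 12:52 PM is 38 minutes.

38 minutes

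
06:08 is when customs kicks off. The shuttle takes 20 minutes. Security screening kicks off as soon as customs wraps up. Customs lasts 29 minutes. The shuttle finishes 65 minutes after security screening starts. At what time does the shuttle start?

Customs ends at 06:08 + 29 min = 06:37.
So security screening starts at 06:37.
The shuttle ends at 06:37 + 65 min = 07:42.
The shuttle starts at 07:42 − 20 min = 07:22.

07:22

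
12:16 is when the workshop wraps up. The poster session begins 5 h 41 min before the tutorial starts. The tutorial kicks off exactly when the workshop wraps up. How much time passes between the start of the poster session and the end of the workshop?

341 minutes

The tutorial starts at 12:16.
The poster session starts at 12:16 − 341 min = 06:35.
From 06:35 to 12:16 is 341 minutes.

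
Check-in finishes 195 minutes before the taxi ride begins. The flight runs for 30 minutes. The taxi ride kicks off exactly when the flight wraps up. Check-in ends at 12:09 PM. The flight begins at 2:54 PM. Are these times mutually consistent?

Yes

The flight ends at 2:54 PM + 30 min = 3:24 PM.
So the taxi ride starts at 3:24 PM.
Check-in ends at 3:24 PM − 195 min = 12:09 PM.
That matches the stated 12:09 PM, so the schedule is consistent.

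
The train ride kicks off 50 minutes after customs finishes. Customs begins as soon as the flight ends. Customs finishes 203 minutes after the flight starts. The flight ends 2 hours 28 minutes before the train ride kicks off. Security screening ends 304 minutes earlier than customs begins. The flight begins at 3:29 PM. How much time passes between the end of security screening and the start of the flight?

Customs ends at 3:29 PM + 203 min = 6:52 PM.
The train ride starts at 6:52 PM + 50 min = 7:42 PM.
The flight ends at 7:42 PM − 148 min = 5:14 PM.
So customs starts at 5:14 PM.
Security screening ends at 5:14 PM − 304 min = 12:10 PM.
From 12:10 PM to 3:29 PM is 3 h 19 min.

3 h 19 min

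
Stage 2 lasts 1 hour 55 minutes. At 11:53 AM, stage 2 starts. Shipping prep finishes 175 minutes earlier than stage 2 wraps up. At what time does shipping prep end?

Stage 2 ends at 11:53 AM + 115 min = 1:48 PM.
Shipping prep ends at 1:48 PM − 175 min = 10:53 AM.

10:53 AM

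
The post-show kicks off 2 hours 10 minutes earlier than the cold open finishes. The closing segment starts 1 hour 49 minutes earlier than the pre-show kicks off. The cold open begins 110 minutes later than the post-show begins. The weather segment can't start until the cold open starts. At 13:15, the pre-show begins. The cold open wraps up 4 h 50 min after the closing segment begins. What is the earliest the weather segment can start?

The closing segment starts at 13:15 − 109 min = 11:26.
The cold open ends at 11:26 + 290 min = 16:16.
The post-show starts at 16:16 − 130 min = 14:06.
The cold open starts at 14:06 + 110 min = 15:56.
The weather segment is bounded by the cold open, so the earliest it can start is 15:56.

15:56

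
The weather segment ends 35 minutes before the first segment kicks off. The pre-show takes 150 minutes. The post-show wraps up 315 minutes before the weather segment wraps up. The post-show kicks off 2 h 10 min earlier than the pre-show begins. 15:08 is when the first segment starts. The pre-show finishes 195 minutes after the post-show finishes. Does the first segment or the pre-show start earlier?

the pre-show

The weather segment ends at 15:08 − 35 min = 14:33.
The post-show ends at 14:33 − 315 min = 09:18.
The pre-show ends at 09:18 + 195 min = 12:33.
The pre-show starts at 12:33 − 150 min = 10:03.
The first segment starts at 15:08 and the pre-show starts at 10:03, so the pre-show is first.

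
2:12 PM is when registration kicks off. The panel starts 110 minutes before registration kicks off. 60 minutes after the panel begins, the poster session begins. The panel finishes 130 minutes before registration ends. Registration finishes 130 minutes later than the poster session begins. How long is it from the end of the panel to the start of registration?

50 minutes

The panel starts at 2:12 PM − 110 min = 12:22 PM.
The poster session starts at 12:22 PM + 60 min = 1:22 PM.
Registration ends at 1:22 PM + 130 min = 3:32 PM.
The panel ends at 3:32 PM − 130 min = 1:22 PM.
From 1:22 PM to 2:12 PM is 50 minutes.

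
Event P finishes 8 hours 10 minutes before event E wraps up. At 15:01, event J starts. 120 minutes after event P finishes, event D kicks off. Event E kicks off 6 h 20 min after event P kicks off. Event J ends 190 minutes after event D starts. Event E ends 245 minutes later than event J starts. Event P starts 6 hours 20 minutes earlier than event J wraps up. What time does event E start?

Event E ends at 15:01 + 245 min = 19:06.
Event P ends at 19:06 − 490 min = 10:56.
Event D starts at 10:56 + 120 min = 12:56.
Event J ends at 12:56 + 190 min = 16:06.
Event P starts at 16:06 − 380 min = 09:46.
Event E starts at 09:46 + 380 min = 16:06.

16:06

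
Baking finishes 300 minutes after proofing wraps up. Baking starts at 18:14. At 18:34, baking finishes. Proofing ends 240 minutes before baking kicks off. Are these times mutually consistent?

No

Proofing ends at 18:14 − 240 min = 14:14.
Baking ends at 14:14 + 300 min = 19:14.
But baking is also said to end at 18:34 — a 40-minute conflict.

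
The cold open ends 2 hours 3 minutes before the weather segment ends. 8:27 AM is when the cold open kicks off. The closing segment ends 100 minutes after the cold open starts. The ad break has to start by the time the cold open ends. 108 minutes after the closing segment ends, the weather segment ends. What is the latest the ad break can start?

The closing segment ends at 8:27 AM + 100 min = 10:07 AM.
The weather segment ends at 10:07 AM + 108 min = 11:55 AM.
The cold open ends at 11:55 AM − 123 min = 9:52 AM.
The ad break is bounded by the cold open, so the latest it can start is 9:52 AM.

9:52 AM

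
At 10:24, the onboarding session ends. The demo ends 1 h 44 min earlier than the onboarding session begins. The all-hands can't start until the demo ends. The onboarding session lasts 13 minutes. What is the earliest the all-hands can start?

The onboarding session starts at 10:24 − 13 min = 10:11.
The demo ends at 10:11 − 104 min = 08:27.
The all-hands is bounded by the demo, so the earliest it can start is 08:27.

08:27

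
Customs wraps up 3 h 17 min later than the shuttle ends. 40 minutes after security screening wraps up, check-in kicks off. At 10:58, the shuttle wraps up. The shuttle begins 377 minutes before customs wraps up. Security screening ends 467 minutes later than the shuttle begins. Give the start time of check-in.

Customs ends at 10:58 + 197 min = 14:15.
The shuttle starts at 14:15 − 377 min = 07:58.
Security screening ends at 07:58 + 467 min = 15:45.
Check-in starts at 15:45 + 40 min = 16:25.

16:25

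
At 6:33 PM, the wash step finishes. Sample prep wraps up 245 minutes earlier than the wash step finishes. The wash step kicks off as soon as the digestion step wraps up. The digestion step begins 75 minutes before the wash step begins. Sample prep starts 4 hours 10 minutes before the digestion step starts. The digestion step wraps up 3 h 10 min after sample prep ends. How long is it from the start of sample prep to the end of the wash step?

380 minutes

Sample prep ends at 6:33 PM − 245 min = 2:28 PM.
The digestion step ends at 2:28 PM + 190 min = 5:38 PM.
So the wash step starts at 5:38 PM.
The digestion step starts at 5:38 PM − 75 min = 4:23 PM.
Sample prep starts at 4:23 PM − 250 min = 12:13 PM.
From 12:13 PM to 6:33 PM is 380 minutes.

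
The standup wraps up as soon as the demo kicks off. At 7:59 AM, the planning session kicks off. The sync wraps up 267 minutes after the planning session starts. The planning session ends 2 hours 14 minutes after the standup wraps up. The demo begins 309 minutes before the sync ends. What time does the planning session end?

The sync ends at 7:59 AM + 267 min = 12:26 PM.
The demo starts at 12:26 PM − 309 min = 7:17 AM.
So the standup ends at 7:17 AM.
The planning session ends at 7:17 AM + 134 min = 9:31 AM.

9:31 AM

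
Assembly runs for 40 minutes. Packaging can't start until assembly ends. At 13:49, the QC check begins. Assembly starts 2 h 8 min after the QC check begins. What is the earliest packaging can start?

16:37

Assembly starts at 13:49 + 128 min = 15:57.
Assembly ends at 15:57 + 40 min = 16:37.
Packaging is bounded by assembly, so the earliest it can start is 16:37.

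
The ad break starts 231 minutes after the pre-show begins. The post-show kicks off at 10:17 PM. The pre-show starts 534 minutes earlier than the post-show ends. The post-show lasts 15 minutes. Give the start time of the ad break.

5:29 PM

The post-show ends at 10:17 PM + 15 min = 10:32 PM.
The pre-show starts at 10:32 PM − 534 min = 1:38 PM.
The ad break starts at 1:38 PM + 231 min = 5:29 PM.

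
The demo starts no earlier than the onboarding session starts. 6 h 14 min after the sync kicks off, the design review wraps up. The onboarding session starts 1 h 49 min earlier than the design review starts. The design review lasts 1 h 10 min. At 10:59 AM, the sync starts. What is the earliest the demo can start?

2:14 PM

The design review ends at 10:59 AM + 374 min = 5:13 PM.
The design review starts at 5:13 PM − 70 min = 4:03 PM.
The onboarding session starts at 4:03 PM − 109 min = 2:14 PM.
The demo is bounded by the onboarding session, so the earliest it can start is 2:14 PM.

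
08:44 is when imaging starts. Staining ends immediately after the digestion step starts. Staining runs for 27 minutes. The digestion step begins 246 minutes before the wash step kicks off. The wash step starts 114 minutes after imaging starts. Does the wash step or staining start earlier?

The wash step starts at 08:44 + 114 min = 10:38.
The digestion step starts at 10:38 − 246 min = 06:32.
So staining ends at 06:32.
Staining starts at 06:32 − 27 min = 06:05.
The wash step starts at 10:38 and staining starts at 06:05, so staining is first.

staining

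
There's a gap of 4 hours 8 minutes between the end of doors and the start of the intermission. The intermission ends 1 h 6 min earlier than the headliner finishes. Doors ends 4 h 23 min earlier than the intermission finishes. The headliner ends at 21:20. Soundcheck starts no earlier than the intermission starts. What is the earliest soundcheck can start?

19:59

The intermission ends at 21:20 − 66 min = 20:14.
Doors ends at 20:14 − 263 min = 15:51.
The intermission starts at 15:51 + 248 min = 19:59.
Soundcheck is bounded by the intermission, so the earliest it can start is 19:59.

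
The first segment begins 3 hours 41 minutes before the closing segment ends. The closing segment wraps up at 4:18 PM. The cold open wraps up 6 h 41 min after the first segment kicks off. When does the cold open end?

The first segment starts at 4:18 PM − 221 min = 12:37 PM.
The cold open ends at 12:37 PM + 401 min = 7:18 PM.

7:18 PM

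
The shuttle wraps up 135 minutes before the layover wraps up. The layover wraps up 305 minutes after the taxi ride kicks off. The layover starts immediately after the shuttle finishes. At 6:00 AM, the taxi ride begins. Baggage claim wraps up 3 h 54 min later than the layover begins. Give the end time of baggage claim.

The layover ends at 6:00 AM + 305 min = 11:05 AM.
The shuttle ends at 11:05 AM − 135 min = 8:50 AM.
So the layover starts at 8:50 AM.
Baggage claim ends at 8:50 AM + 234 min = 12:44 PM.

12:44 PM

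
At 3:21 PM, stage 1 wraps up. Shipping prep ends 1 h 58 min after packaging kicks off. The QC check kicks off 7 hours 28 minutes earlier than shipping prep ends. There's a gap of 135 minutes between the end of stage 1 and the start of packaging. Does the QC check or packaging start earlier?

Packaging starts at 3:21 PM + 135 min = 5:36 PM.
Shipping prep ends at 5:36 PM + 118 min = 7:34 PM.
The QC check starts at 7:34 PM − 448 min = 12:06 PM.
The QC check starts at 12:06 PM and packaging starts at 5:36 PM, so the QC check is first.

the QC check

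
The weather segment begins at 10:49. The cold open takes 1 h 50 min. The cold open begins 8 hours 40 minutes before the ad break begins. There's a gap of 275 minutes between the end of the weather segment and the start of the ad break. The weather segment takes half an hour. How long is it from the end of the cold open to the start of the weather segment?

The weather segment ends at 10:49 + 30 min = 11:19.
The ad break starts at 11:19 + 275 min = 15:54.
The cold open starts at 15:54 − 520 min = 07:14.
The cold open ends at 07:14 + 110 min = 09:04.
From 09:04 to 10:49 is 1 hour 45 minutes.

1 hour 45 minutes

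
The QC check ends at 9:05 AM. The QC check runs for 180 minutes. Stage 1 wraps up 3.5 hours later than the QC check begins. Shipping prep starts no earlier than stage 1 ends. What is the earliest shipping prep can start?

9:35 AM

The QC check starts at 9:05 AM − 180 min = 6:05 AM.
Stage 1 ends at 6:05 AM + 210 min = 9:35 AM.
Shipping prep is bounded by stage 1, so the earliest it can start is 9:35 AM.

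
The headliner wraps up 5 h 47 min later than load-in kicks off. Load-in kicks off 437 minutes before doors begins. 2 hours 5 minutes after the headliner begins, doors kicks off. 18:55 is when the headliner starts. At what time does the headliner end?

19:30

Doors starts at 18:55 + 125 min = 21:00.
Load-in starts at 21:00 − 437 min = 13:43.
The headliner ends at 13:43 + 347 min = 19:30.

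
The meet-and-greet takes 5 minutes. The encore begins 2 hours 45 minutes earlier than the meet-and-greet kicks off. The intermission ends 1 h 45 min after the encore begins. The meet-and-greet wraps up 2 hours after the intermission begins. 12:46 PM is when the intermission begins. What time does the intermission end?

1:41 PM

The meet-and-greet ends at 12:46 PM + 120 min = 2:46 PM.
The meet-and-greet starts at 2:46 PM − 5 min = 2:41 PM.
The encore starts at 2:41 PM − 165 min = 11:56 AM.
The intermission ends at 11:56 AM + 105 min = 1:41 PM.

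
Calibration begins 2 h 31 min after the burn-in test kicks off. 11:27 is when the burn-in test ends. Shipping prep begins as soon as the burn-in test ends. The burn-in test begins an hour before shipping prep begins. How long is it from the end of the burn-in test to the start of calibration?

Shipping prep starts at 11:27.
The burn-in test starts at 11:27 − 60 min = 10:27.
Calibration starts at 10:27 + 151 min = 12:58.
From 11:27 to 12:58 is 1 hour 31 minutes.

1 hour 31 minutes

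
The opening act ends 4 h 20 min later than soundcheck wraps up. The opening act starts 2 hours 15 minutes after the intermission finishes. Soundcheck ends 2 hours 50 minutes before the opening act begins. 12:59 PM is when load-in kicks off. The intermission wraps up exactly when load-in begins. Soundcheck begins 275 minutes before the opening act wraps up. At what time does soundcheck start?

12:09 PM

The intermission ends at 12:59 PM.
The opening act starts at 12:59 PM + 135 min = 3:14 PM.
Soundcheck ends at 3:14 PM − 170 min = 12:24 PM.
The opening act ends at 12:24 PM + 260 min = 4:44 PM.
Soundcheck starts at 4:44 PM − 275 min = 12:09 PM.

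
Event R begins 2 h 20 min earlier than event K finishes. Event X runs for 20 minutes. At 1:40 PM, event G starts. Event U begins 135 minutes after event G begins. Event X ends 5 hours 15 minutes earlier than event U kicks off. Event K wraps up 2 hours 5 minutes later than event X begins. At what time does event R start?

Event U starts at 1:40 PM + 135 min = 3:55 PM.
Event X ends at 3:55 PM − 315 min = 10:40 AM.
Event X starts at 10:40 AM − 20 min = 10:20 AM.
Event K ends at 10:20 AM + 125 min = 12:25 PM.
Event R starts at 12:25 PM − 140 min = 10:05 AM.

10:05 AM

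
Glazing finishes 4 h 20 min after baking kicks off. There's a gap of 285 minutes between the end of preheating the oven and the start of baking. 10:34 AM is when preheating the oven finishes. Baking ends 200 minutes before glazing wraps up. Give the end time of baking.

Baking starts at 10:34 AM + 285 min = 3:19 PM.
Glazing ends at 3:19 PM + 260 min = 7:39 PM.
Baking ends at 7:39 PM − 200 min = 4:19 PM.

4:19 PM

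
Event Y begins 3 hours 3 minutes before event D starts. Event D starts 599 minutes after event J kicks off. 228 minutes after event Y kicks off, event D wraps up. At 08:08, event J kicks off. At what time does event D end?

18:52

Event D starts at 08:08 + 599 min = 18:07.
Event Y starts at 18:07 − 183 min = 15:04.
Event D ends at 15:04 + 228 min = 18:52.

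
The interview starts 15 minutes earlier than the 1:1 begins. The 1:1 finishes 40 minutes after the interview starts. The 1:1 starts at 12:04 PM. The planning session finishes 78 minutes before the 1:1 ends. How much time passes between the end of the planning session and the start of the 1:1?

53 minutes

The interview starts at 12:04 PM − 15 min = 11:49 AM.
The 1:1 ends at 11:49 AM + 40 min = 12:29 PM.
The planning session ends at 12:29 PM − 78 min = 11:11 AM.
From 11:11 AM to 12:04 PM is 53 minutes.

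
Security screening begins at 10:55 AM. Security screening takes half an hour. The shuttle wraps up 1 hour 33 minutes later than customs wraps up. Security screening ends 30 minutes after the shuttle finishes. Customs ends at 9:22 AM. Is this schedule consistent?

Yes

The shuttle ends at 9:22 AM + 93 min = 10:55 AM.
Security screening ends at 10:55 AM + 30 min = 11:25 AM.
Security screening starts at 11:25 AM − 30 min = 10:55 AM.
That matches the stated 10:55 AM, so the schedule is consistent.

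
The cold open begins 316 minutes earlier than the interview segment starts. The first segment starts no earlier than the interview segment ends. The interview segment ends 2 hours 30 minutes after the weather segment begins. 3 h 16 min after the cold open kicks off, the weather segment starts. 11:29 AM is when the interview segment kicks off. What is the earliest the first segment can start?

11:59 AM

The cold open starts at 11:29 AM − 316 min = 6:13 AM.
The weather segment starts at 6:13 AM + 196 min = 9:29 AM.
The interview segment ends at 9:29 AM + 150 min = 11:59 AM.
The first segment is bounded by the interview segment, so the earliest it can start is 11:59 AM.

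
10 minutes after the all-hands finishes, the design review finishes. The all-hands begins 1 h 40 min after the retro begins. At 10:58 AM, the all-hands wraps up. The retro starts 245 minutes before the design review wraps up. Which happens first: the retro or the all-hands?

The design review ends at 10:58 AM + 10 min = 11:08 AM.
The retro starts at 11:08 AM − 245 min = 7:03 AM.
The all-hands starts at 7:03 AM + 100 min = 8:43 AM.
The retro starts at 7:03 AM and the all-hands starts at 8:43 AM, so the retro is first.

the retro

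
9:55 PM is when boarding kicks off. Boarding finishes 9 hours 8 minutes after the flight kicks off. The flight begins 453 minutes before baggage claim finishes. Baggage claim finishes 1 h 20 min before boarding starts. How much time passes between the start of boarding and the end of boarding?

15 minutes

Baggage claim ends at 9:55 PM − 80 min = 8:35 PM.
The flight starts at 8:35 PM − 453 min = 1:02 PM.
Boarding ends at 1:02 PM + 548 min = 10:10 PM.
From 9:55 PM to 10:10 PM is 15 minutes.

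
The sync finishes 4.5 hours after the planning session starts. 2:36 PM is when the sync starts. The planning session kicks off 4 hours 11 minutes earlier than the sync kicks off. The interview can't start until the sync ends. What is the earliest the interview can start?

2:55 PM

The planning session starts at 2:36 PM − 251 min = 10:25 AM.
The sync ends at 10:25 AM + 270 min = 2:55 PM.
The interview is bounded by the sync, so the earliest it can start is 2:55 PM.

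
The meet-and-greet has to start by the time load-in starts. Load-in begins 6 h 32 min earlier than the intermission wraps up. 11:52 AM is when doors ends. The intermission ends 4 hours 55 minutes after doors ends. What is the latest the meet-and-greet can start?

10:15 AM

The intermission ends at 11:52 AM + 295 min = 4:47 PM.
Load-in starts at 4:47 PM − 392 min = 10:15 AM.
The meet-and-greet is bounded by load-in, so the latest it can start is 10:15 AM.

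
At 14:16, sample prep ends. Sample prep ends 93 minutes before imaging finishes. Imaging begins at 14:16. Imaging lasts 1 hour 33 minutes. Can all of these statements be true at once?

Yes

Imaging ends at 14:16 + 93 min = 15:49.
Sample prep ends at 15:49 − 93 min = 14:16.
That matches the stated 14:16, so the schedule is consistent.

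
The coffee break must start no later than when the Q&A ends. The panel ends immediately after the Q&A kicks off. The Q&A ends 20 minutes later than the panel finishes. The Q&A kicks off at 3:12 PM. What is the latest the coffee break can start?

3:32 PM

The panel ends at 3:12 PM.
The Q&A ends at 3:12 PM + 20 min = 3:32 PM.
The coffee break is bounded by the Q&A, so the latest it can start is 3:32 PM.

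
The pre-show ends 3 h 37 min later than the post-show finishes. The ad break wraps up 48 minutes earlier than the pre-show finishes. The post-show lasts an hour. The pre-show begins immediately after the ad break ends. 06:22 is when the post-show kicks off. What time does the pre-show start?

The post-show ends at 06:22 + 60 min = 07:22.
The pre-show ends at 07:22 + 217 min = 10:59.
The ad break ends at 10:59 − 48 min = 10:11.
So the pre-show starts at 10:11.

10:11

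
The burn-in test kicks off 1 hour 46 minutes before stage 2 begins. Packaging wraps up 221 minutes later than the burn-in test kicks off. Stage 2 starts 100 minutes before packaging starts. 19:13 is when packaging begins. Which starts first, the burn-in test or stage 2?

the burn-in test

Stage 2 starts at 19:13 − 100 min = 17:33.
The burn-in test starts at 17:33 − 106 min = 15:47.
The burn-in test starts at 15:47 and stage 2 starts at 17:33, so the burn-in test is first.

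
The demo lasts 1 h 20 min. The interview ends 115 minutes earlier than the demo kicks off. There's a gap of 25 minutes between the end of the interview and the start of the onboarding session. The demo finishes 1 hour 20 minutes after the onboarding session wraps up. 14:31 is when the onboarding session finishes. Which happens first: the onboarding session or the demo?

the onboarding session

The demo ends at 14:31 + 80 min = 15:51.
The demo starts at 15:51 − 80 min = 14:31.
The interview ends at 14:31 − 115 min = 12:36.
The onboarding session starts at 12:36 + 25 min = 13:01.
The onboarding session starts at 13:01 and the demo starts at 14:31, so the onboarding session is first.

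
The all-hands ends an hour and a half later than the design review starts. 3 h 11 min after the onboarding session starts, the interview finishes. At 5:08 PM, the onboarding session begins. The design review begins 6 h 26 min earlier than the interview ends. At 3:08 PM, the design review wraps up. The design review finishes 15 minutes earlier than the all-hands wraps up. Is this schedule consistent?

Yes

The interview ends at 5:08 PM + 191 min = 8:19 PM.
The design review starts at 8:19 PM − 386 min = 1:53 PM.
The all-hands ends at 1:53 PM + 90 min = 3:23 PM.
The design review ends at 3:23 PM − 15 min = 3:08 PM.
That matches the stated 3:08 PM, so the schedule is consistent.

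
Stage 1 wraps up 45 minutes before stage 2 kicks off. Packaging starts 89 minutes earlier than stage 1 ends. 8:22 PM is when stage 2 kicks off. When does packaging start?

Stage 1 ends at 8:22 PM − 45 min = 7:37 PM.
Packaging starts at 7:37 PM − 89 min = 6:08 PM.

6:08 PM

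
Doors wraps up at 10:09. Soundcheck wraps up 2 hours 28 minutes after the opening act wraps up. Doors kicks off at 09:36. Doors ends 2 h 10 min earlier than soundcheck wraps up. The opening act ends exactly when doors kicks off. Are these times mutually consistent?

No

The opening act ends at 09:36.
Soundcheck ends at 09:36 + 148 min = 12:04.
Doors ends at 12:04 − 130 min = 09:54.
But doors is also said to end at 10:09 — a 15-minute conflict.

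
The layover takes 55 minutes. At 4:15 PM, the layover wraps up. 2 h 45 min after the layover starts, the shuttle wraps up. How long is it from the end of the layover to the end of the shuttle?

1 h 50 min

The layover starts at 4:15 PM − 55 min = 3:20 PM.
The shuttle ends at 3:20 PM + 165 min = 6:05 PM.
From 4:15 PM to 6:05 PM is 1 h 50 min.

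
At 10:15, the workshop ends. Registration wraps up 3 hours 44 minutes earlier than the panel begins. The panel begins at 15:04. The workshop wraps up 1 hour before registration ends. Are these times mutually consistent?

Registration ends at 15:04 − 224 min = 11:20.
The workshop ends at 11:20 − 60 min = 10:20.
But the workshop is also said to end at 10:15 — a 5-minute conflict.

No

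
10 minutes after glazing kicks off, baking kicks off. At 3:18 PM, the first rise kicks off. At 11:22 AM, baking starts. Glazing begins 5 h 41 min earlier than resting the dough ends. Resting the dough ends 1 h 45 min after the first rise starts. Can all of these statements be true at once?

No

Resting the dough ends at 3:18 PM + 105 min = 5:03 PM.
Glazing starts at 5:03 PM − 341 min = 11:22 AM.
Baking starts at 11:22 AM + 10 min = 11:32 AM.
But baking is also said to start at 11:22 AM — a 10-minute conflict.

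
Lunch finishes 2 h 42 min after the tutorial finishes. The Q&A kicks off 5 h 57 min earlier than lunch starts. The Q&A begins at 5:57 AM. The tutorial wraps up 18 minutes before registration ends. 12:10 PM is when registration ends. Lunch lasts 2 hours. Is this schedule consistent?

No

The tutorial ends at 12:10 PM − 18 min = 11:52 AM.
Lunch ends at 11:52 AM + 162 min = 2:34 PM.
Lunch starts at 2:34 PM − 120 min = 12:34 PM.
The Q&A starts at 12:34 PM − 357 min = 6:37 AM.
But the Q&A is also said to start at 5:57 AM — a 40-minute conflict.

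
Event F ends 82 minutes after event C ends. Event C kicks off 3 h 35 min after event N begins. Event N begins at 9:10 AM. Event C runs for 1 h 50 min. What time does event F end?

3:57 PM

Event C starts at 9:10 AM + 215 min = 12:45 PM.
Event C ends at 12:45 PM + 110 min = 2:35 PM.
Event F ends at 2:35 PM + 82 min = 3:57 PM.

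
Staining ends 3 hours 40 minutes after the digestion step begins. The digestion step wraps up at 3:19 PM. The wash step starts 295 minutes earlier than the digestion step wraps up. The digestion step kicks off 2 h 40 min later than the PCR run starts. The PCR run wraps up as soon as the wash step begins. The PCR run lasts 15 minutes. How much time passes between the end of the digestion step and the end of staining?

The wash step starts at 3:19 PM − 295 min = 10:24 AM.
So the PCR run ends at 10:24 AM.
The PCR run starts at 10:24 AM − 15 min = 10:09 AM.
The digestion step starts at 10:09 AM + 160 min = 12:49 PM.
Staining ends at 12:49 PM + 220 min = 4:29 PM.
From 3:19 PM to 4:29 PM is 1 h 10 min.

1 h 10 min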